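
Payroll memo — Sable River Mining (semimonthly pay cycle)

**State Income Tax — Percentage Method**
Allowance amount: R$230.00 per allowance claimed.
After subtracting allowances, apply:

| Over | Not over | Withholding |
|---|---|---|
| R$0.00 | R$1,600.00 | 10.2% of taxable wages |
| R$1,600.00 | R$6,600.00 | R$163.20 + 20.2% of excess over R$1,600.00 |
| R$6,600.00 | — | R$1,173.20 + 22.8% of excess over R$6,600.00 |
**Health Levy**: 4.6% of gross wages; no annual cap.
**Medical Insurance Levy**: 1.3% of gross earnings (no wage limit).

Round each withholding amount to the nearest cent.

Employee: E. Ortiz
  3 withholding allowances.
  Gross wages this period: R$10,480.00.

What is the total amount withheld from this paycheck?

State Income Tax: taxable = R$10,480.00 − 3×R$230.00 = R$9,790.00
  R$1,173.20 + 22.8% × (R$9,790.00 − R$6,600.00) = R$1,173.20 + 22.8% × R$3,190.00 = R$1,900.52
Health Levy: 4.6% × R$10,480.00 = R$482.08
Medical Insurance Levy: 1.3% × R$10,480.00 = R$136.24
Total: R$1,900.52 + R$482.08 + R$136.24 = R$2,518.84

R$2,518.84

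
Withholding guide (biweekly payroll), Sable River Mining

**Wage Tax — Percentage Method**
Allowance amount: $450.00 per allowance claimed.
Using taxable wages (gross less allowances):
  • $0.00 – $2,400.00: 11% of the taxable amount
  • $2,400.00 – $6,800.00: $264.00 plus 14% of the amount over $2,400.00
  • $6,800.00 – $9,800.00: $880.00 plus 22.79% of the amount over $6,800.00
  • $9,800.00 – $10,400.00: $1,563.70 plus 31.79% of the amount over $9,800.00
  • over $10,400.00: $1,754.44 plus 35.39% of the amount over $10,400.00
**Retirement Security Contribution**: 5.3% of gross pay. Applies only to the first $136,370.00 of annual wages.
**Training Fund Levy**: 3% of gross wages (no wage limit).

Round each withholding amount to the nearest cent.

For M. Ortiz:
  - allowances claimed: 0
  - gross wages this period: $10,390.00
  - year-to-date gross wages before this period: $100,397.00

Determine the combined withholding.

Wage Tax: taxable = $10,390.00
  $1,563.70 + 31.79% × ($10,390.00 − $9,800.00) = $1,563.70 + 31.79% × $590.00 = $1,751.26
Retirement Security Contribution: 5.3% × $10,390.00 = $550.67
Training Fund Levy: 3% × $10,390.00 = $311.70
Total: $1,751.26 + $550.67 + $311.70 = $2,613.63

$2,613.63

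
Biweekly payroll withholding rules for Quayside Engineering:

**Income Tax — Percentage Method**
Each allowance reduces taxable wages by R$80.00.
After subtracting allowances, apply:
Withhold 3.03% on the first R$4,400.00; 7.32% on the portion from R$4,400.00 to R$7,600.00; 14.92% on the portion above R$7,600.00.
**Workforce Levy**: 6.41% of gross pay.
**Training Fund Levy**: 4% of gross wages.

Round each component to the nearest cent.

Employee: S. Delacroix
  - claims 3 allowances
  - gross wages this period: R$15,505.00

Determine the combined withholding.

R$3,125.25

Income Tax: taxable = R$15,505.00 − 3×R$80.00 = R$15,265.00
  R$367.56 + 14.92% × (R$15,265.00 − R$7,600.00) = R$367.56 + 14.92% × R$7,665.00 = R$1,511.18
Workforce Levy: 6.41% × R$15,505.00 = R$993.87
Training Fund Levy: 4% × R$15,505.00 = R$620.20
Total: R$1,511.18 + R$993.87 + R$620.20 = R$3,125.25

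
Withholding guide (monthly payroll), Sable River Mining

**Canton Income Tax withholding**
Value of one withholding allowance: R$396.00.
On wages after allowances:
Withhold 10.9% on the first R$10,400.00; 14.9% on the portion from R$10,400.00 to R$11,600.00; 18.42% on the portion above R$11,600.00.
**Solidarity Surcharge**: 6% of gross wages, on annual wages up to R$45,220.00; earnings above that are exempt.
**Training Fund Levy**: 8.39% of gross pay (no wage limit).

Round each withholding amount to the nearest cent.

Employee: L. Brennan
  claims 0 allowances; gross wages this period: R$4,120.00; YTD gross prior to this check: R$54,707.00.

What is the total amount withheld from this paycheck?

R$794.75

Canton Income Tax: taxable = R$4,120.00
  10.9% × R$4,120.00 = R$449.08
Solidarity Surcharge: YTD R$54,707.00 ≥ cap R$45,220.00 → R$0.00
Training Fund Levy: 8.39% × R$4,120.00 = R$345.67
Total: R$449.08 + R$0.00 + R$345.67 = R$794.75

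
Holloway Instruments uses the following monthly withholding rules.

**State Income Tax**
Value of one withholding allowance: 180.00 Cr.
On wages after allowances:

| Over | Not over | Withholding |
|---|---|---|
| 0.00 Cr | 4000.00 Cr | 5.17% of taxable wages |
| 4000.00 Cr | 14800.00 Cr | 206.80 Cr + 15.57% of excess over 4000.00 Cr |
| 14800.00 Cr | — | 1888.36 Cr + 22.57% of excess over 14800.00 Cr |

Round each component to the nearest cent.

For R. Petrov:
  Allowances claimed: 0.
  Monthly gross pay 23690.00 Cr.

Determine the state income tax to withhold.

3894.83 Cr

State Income Tax: taxable = 23690.00 Cr
  1888.36 Cr + 22.57% × (23690.00 Cr − 14800.00 Cr) = 1888.36 Cr + 22.57% × 8890.00 Cr = 3894.83 Cr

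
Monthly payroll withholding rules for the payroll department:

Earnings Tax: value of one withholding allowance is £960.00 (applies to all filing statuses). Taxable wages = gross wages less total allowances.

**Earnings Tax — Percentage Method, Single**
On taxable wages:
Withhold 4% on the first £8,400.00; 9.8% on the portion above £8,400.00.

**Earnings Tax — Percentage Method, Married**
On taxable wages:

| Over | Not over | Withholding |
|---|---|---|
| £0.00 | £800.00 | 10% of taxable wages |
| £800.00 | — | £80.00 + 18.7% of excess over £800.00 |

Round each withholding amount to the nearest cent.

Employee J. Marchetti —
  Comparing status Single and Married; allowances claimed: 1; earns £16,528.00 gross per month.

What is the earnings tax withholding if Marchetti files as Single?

£1,038.46

Earnings Tax (Single): taxable = £16,528.00 − 1×£960.00 = £15,568.00
  £336.00 + 9.8% × (£15,568.00 − £8,400.00) = £336.00 + 9.8% × £7,168.00 = £1,038.46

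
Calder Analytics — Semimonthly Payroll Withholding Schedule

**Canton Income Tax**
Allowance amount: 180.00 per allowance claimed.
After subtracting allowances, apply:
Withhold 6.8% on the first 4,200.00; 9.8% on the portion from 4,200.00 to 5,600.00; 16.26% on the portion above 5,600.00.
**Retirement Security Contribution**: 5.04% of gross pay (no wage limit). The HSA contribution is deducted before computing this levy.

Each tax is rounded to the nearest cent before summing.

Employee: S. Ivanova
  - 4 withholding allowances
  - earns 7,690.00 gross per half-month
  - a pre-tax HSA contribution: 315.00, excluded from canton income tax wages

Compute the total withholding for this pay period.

966.04

Canton Income Tax: taxable = 7,690.00 − 315.00 − 4×180.00 = 6,655.00
  422.80 + 16.26% × (6,655.00 − 5,600.00) = 422.80 + 16.26% × 1,055.00 = 594.34
Retirement Security Contribution: 5.04% × 7,375.00 = 371.70
Total: 594.34 + 371.70 = 966.04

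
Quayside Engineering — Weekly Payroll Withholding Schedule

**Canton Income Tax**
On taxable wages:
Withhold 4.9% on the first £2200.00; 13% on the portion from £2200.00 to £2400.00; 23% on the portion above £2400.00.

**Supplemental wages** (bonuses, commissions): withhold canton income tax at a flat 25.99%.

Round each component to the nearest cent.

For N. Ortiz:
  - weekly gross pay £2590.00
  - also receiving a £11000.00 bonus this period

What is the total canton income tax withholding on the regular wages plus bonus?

£3036.40

Canton Income Tax: taxable = £2590.00
  £133.80 + 23% × (£2590.00 − £2400.00) = £133.80 + 23% × £190.00 = £177.50
Supplemental (25.99% flat on bonus): 25.99% × £11000.00 = £2858.90
Total canton income tax: £177.50 + £2858.90 = £3036.40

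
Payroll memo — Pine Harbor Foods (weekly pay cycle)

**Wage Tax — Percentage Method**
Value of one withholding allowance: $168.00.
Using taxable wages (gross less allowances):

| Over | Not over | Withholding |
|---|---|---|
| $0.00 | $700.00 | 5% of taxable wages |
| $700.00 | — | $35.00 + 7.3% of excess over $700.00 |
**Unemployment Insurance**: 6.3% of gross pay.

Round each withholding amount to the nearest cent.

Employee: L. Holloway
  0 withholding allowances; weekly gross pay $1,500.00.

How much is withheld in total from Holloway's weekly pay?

Wage Tax: taxable = $1,500.00
  $35.00 + 7.3% × ($1,500.00 − $700.00) = $35.00 + 7.3% × $800.00 = $93.40
Unemployment Insurance: 6.3% × $1,500.00 = $94.50
Total: $93.40 + $94.50 = $187.90

$187.90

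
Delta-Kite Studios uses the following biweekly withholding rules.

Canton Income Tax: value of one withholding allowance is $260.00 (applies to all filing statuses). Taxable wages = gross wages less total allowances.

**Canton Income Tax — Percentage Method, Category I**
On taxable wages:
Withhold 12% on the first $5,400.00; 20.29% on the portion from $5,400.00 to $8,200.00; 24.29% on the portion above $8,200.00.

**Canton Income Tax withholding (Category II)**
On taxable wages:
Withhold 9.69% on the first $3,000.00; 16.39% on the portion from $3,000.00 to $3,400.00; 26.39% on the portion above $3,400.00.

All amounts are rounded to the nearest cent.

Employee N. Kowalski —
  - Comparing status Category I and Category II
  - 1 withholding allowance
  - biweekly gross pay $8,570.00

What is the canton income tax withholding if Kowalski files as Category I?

Canton Income Tax (Category I): taxable = $8,570.00 − 1×$260.00 = $8,310.00
  $1,216.12 + 24.29% × ($8,310.00 − $8,200.00) = $1,216.12 + 24.29% × $110.00 = $1,242.84

$1,242.84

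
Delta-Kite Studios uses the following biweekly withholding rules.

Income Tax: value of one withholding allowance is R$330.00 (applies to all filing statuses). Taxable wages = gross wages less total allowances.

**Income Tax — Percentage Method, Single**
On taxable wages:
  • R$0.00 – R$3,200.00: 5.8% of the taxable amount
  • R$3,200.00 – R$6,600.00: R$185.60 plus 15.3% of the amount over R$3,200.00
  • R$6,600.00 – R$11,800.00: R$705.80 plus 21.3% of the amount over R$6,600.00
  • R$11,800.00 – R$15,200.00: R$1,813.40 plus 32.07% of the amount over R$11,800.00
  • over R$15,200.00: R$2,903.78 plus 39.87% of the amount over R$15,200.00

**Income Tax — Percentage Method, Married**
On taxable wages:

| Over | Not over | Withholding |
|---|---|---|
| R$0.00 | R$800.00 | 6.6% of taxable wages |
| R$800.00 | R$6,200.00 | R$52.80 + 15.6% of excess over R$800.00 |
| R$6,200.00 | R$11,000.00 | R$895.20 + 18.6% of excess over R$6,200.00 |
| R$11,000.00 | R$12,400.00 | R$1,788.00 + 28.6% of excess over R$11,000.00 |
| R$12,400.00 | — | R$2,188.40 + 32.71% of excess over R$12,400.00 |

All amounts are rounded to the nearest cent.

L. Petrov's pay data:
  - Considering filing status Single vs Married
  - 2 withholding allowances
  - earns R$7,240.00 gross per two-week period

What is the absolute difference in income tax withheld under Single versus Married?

R$263.14

Income Tax (Single): taxable = R$7,240.00 − 2×R$330.00 = R$6,580.00
  R$185.60 + 15.3% × (R$6,580.00 − R$3,200.00) = R$185.60 + 15.3% × R$3,380.00 = R$702.74
Income Tax (Married): taxable = R$7,240.00 − 2×R$330.00 = R$6,580.00
  R$895.20 + 18.6% × (R$6,580.00 − R$6,200.00) = R$895.20 + 18.6% × R$380.00 = R$965.88
Difference: |R$702.74 − R$965.88| = R$263.14 (higher under Married)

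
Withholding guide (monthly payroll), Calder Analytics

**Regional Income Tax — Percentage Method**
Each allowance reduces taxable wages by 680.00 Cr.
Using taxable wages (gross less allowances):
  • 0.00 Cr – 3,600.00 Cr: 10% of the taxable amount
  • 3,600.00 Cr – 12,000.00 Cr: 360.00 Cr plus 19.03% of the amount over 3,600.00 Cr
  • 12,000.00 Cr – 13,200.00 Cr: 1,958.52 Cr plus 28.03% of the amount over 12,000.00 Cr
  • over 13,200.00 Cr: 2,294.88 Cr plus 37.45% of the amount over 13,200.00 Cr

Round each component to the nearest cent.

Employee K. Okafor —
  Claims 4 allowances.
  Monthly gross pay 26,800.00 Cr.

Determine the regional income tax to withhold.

Regional Income Tax: taxable = 26,800.00 Cr − 4×680.00 Cr = 24,080.00 Cr
  2,294.88 Cr + 37.45% × (24,080.00 Cr − 13,200.00 Cr) = 2,294.88 Cr + 37.45% × 10,880.00 Cr = 6,369.44 Cr

6,369.44 Cr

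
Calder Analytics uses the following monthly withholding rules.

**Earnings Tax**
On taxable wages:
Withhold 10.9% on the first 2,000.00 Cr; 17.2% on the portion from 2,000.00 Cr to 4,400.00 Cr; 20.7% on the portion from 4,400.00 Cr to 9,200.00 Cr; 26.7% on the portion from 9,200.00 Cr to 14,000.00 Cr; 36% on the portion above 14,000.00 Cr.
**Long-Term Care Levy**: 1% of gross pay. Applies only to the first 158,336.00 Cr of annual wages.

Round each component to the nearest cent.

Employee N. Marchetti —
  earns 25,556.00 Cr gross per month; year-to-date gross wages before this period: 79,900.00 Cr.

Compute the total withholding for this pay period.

Earnings Tax: taxable = 25,556.00 Cr
  2,906.00 Cr + 36% × (25,556.00 Cr − 14,000.00 Cr) = 2,906.00 Cr + 36% × 11,556.00 Cr = 7,066.16 Cr
Long-Term Care Levy: 1% × 25,556.00 Cr = 255.56 Cr
Total: 7,066.16 Cr + 255.56 Cr = 7,321.72 Cr

7,321.72 Cr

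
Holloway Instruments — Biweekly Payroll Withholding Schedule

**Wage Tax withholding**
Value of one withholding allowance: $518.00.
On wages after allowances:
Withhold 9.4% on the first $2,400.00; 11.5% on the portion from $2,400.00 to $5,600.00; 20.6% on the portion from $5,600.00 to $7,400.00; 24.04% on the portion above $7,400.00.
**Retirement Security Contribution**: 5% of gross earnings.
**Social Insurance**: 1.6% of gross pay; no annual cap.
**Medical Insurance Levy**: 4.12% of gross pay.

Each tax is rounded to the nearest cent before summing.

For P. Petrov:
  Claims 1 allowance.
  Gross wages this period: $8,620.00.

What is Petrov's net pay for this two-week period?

Wage Tax: taxable = $8,620.00 − 1×$518.00 = $8,102.00
  $964.40 + 24.04% × ($8,102.00 − $7,400.00) = $964.40 + 24.04% × $702.00 = $1,133.16
Retirement Security Contribution: 5% × $8,620.00 = $431.00
Social Insurance: 1.6% × $8,620.00 = $137.92
Medical Insurance Levy: 4.12% × $8,620.00 = $355.14
Total withheld: $1,133.16 + $431.00 + $137.92 + $355.14 = $2,057.22
Net pay: $8,620.00 − $2,057.22 = $6,562.78

$6,562.78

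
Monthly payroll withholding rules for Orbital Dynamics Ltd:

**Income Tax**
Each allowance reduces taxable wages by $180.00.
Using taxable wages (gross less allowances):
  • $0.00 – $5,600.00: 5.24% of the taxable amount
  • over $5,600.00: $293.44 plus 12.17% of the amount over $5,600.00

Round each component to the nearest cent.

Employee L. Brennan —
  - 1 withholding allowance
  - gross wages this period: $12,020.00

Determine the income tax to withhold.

Income Tax: taxable = $12,020.00 − 1×$180.00 = $11,840.00
  $293.44 + 12.17% × ($11,840.00 − $5,600.00) = $293.44 + 12.17% × $6,240.00 = $1,052.85

$1,052.85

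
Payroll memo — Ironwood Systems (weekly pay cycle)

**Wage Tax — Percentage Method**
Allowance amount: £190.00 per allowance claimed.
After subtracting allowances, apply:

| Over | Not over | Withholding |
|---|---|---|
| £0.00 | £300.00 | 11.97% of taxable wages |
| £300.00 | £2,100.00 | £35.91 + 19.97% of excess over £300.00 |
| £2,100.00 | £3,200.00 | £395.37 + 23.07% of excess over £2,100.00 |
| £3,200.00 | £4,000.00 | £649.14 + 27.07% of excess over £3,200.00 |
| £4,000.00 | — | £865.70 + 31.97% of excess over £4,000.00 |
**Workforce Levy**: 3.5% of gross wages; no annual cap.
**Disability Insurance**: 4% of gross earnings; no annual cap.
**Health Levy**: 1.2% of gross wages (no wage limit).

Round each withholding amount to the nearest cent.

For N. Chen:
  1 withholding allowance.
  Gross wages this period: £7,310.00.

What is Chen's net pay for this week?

Wage Tax: taxable = £7,310.00 − 1×£190.00 = £7,120.00
  £865.70 + 31.97% × (£7,120.00 − £4,000.00) = £865.70 + 31.97% × £3,120.00 = £1,863.16
Workforce Levy: 3.5% × £7,310.00 = £255.85
Disability Insurance: 4% × £7,310.00 = £292.40
Health Levy: 1.2% × £7,310.00 = £87.72
Total withheld: £1,863.16 + £255.85 + £292.40 + £87.72 = £2,499.13
Net pay: £7,310.00 − £2,499.13 = £4,810.87

£4,810.87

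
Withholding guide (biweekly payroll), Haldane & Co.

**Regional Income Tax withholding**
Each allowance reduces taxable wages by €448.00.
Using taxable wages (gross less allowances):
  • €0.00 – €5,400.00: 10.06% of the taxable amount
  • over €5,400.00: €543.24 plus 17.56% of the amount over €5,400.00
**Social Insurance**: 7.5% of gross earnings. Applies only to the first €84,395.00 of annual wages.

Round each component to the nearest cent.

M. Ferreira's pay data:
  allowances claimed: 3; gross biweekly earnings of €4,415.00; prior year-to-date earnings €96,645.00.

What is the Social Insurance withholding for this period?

€0.00

Social Insurance: YTD €96,645.00 ≥ cap €84,395.00 → €0.00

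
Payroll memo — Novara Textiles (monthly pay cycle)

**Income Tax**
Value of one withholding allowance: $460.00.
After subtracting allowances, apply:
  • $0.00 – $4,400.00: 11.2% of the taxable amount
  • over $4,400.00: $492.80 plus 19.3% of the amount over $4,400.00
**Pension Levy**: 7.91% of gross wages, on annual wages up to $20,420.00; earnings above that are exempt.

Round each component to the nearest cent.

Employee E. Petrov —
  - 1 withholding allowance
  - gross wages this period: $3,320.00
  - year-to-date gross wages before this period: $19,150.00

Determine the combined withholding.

Income Tax: taxable = $3,320.00 − 1×$460.00 = $2,860.00
  11.2% × $2,860.00 = $320.32
Pension Levy: cap $20,420.00 − YTD $19,150.00 = $1,270.00 subject; 7.91% × $1,270.00 = $100.46
Total: $320.32 + $100.46 = $420.78

$420.78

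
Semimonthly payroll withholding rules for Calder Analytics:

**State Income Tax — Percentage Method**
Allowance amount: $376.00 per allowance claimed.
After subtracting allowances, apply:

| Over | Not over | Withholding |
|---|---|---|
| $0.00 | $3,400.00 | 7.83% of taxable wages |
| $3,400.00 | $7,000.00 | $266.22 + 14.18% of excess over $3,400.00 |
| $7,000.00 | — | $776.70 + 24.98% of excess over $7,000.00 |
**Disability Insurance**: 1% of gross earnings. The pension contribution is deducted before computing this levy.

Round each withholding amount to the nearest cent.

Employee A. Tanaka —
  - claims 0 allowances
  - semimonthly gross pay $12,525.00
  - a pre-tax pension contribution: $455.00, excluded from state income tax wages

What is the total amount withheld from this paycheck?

$2,163.89

State Income Tax: taxable = $12,525.00 − $455.00 = $12,070.00
  $776.70 + 24.98% × ($12,070.00 − $7,000.00) = $776.70 + 24.98% × $5,070.00 = $2,043.19
Disability Insurance: 1% × $12,070.00 = $120.70
Total: $2,043.19 + $120.70 = $2,163.89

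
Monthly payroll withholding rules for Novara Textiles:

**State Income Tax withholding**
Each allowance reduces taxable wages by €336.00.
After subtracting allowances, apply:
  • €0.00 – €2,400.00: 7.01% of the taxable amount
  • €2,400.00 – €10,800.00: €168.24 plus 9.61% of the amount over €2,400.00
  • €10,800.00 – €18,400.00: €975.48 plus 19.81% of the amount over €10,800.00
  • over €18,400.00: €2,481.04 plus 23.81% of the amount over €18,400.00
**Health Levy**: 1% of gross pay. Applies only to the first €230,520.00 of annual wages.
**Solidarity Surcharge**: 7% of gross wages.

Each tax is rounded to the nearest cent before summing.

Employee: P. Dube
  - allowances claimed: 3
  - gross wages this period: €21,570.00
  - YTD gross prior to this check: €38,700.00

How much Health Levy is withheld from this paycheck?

Health Levy: 1% × €21,570.00 = €215.70

€215.70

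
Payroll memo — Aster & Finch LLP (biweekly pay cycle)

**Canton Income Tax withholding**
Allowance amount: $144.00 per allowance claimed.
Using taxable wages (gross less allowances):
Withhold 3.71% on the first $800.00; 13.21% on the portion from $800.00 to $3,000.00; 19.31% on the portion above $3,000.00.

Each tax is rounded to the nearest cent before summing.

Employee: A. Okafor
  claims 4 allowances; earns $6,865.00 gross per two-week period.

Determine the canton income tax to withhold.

$955.41

Canton Income Tax: taxable = $6,865.00 − 4×$144.00 = $6,289.00
  $320.30 + 19.31% × ($6,289.00 − $3,000.00) = $320.30 + 19.31% × $3,289.00 = $955.41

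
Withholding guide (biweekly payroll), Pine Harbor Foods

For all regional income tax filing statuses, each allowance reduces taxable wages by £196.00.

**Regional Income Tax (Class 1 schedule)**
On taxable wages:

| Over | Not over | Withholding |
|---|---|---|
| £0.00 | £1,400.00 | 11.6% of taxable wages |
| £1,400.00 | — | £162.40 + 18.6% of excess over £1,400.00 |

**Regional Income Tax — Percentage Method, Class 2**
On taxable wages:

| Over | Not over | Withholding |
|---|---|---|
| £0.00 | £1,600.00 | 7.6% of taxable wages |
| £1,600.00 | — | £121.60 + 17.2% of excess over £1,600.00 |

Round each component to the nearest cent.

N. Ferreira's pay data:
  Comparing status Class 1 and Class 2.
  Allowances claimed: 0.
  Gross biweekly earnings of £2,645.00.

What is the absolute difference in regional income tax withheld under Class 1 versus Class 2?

Regional Income Tax (Class 1): taxable = £2,645.00
  £162.40 + 18.6% × (£2,645.00 − £1,400.00) = £162.40 + 18.6% × £1,245.00 = £393.97
Regional Income Tax (Class 2): taxable = £2,645.00
  £121.60 + 17.2% × (£2,645.00 − £1,600.00) = £121.60 + 17.2% × £1,045.00 = £301.34
Difference: |£393.97 − £301.34| = £92.63 (higher under Class 1)

£92.63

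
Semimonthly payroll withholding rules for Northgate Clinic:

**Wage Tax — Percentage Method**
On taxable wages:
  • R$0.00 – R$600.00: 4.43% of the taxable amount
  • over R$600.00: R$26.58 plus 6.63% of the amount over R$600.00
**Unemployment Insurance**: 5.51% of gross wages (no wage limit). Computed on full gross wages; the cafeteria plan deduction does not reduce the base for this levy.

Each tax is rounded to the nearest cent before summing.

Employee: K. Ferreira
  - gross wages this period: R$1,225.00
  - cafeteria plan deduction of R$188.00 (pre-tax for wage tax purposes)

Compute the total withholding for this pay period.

R$123.05

Wage Tax: taxable = R$1,225.00 − R$188.00 = R$1,037.00
  R$26.58 + 6.63% × (R$1,037.00 − R$600.00) = R$26.58 + 6.63% × R$437.00 = R$55.55
Unemployment Insurance: 5.51% × R$1,225.00 = R$67.50
Total: R$55.55 + R$67.50 = R$123.05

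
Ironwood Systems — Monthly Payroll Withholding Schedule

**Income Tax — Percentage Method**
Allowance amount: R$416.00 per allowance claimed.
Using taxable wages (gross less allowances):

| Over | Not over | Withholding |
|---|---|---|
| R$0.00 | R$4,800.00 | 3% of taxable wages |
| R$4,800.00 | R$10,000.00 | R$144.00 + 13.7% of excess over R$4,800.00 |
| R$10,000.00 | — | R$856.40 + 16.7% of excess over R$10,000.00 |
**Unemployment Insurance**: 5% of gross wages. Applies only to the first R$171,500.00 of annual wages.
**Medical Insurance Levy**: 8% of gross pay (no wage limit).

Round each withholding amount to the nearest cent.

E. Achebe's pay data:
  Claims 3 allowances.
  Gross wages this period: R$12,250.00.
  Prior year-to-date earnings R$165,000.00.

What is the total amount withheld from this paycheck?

Income Tax: taxable = R$12,250.00 − 3×R$416.00 = R$11,002.00
  R$856.40 + 16.7% × (R$11,002.00 − R$10,000.00) = R$856.40 + 16.7% × R$1,002.00 = R$1,023.73
Unemployment Insurance: cap R$171,500.00 − YTD R$165,000.00 = R$6,500.00 subject; 5% × R$6,500.00 = R$325.00
Medical Insurance Levy: 8% × R$12,250.00 = R$980.00
Total: R$1,023.73 + R$325.00 + R$980.00 = R$2,328.73

R$2,328.73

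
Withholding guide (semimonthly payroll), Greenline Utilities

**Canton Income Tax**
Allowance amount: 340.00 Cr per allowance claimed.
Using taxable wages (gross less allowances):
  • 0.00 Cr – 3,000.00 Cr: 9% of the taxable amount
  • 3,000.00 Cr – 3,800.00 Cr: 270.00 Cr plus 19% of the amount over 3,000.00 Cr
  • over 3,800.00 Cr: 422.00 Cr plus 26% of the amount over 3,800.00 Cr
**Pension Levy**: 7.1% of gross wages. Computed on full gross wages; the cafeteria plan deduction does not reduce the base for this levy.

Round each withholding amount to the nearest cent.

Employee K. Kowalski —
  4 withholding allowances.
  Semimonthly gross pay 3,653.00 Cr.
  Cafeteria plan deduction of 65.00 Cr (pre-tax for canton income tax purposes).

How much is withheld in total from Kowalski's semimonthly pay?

459.88 Cr

Canton Income Tax: taxable = 3,653.00 Cr − 65.00 Cr − 4×340.00 Cr = 2,228.00 Cr
  9% × 2,228.00 Cr = 200.52 Cr
Pension Levy: 7.1% × 3,653.00 Cr = 259.36 Cr
Total: 200.52 Cr + 259.36 Cr = 459.88 Cr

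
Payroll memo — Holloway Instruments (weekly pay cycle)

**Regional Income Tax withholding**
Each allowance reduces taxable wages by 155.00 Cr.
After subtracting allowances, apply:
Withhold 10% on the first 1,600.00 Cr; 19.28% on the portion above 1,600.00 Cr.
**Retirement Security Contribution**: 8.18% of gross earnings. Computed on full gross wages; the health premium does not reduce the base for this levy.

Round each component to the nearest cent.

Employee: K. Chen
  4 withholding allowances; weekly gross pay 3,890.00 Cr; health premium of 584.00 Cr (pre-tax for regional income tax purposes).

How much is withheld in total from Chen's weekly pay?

Regional Income Tax: taxable = 3,890.00 Cr − 584.00 Cr − 4×155.00 Cr = 2,686.00 Cr
  160.00 Cr + 19.28% × (2,686.00 Cr − 1,600.00 Cr) = 160.00 Cr + 19.28% × 1,086.00 Cr = 369.38 Cr
Retirement Security Contribution: 8.18% × 3,890.00 Cr = 318.20 Cr
Total: 369.38 Cr + 318.20 Cr = 687.58 Cr

687.58 Cr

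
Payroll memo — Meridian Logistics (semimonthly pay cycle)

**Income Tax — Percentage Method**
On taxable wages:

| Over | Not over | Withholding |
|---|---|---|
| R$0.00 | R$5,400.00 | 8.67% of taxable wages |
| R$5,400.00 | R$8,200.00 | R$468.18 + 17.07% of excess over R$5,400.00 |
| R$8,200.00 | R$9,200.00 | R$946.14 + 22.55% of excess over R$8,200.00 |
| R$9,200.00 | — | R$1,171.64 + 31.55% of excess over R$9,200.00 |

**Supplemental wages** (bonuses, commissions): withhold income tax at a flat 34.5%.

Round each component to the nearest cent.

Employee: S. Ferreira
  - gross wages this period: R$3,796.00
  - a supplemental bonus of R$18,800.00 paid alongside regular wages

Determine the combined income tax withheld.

R$6,815.11

Income Tax: taxable = R$3,796.00
  8.67% × R$3,796.00 = R$329.11
Supplemental (34.5% flat on bonus): 34.5% × R$18,800.00 = R$6,486.00
Total income tax: R$329.11 + R$6,486.00 = R$6,815.11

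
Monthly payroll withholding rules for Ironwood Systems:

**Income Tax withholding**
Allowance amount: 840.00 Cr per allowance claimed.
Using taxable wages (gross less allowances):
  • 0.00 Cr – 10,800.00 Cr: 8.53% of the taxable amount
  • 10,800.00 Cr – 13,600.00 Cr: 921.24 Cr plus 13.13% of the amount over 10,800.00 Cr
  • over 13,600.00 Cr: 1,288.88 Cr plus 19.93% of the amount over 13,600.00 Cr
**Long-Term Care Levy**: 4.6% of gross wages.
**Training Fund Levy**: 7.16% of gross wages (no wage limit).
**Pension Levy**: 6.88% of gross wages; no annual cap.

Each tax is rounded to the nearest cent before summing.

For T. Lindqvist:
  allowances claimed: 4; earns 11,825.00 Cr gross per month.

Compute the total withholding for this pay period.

2,926.24 Cr

Income Tax: taxable = 11,825.00 Cr − 4×840.00 Cr = 8,465.00 Cr
  8.53% × 8,465.00 Cr = 722.06 Cr
Long-Term Care Levy: 4.6% × 11,825.00 Cr = 543.95 Cr
Training Fund Levy: 7.16% × 11,825.00 Cr = 846.67 Cr
Pension Levy: 6.88% × 11,825.00 Cr = 813.56 Cr
Total: 722.06 Cr + 543.95 Cr + 846.67 Cr + 813.56 Cr = 2,926.24 Cr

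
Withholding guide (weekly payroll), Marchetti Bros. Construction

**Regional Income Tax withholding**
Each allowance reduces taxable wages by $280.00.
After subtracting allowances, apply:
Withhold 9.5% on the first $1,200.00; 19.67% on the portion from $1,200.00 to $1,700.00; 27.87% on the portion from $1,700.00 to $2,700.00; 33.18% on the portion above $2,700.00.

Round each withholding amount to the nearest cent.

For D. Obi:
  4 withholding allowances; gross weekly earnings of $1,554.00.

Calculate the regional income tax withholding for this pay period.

$41.23

Regional Income Tax: taxable = $1,554.00 − 4×$280.00 = $434.00
  9.5% × $434.00 = $41.23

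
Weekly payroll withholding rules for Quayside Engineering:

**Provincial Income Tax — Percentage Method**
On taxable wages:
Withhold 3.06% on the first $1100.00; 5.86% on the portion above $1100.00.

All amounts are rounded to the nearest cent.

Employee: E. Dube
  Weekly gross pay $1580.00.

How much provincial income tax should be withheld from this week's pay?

$61.79

Provincial Income Tax: taxable = $1580.00
  $33.66 + 5.86% × ($1580.00 − $1100.00) = $33.66 + 5.86% × $480.00 = $61.79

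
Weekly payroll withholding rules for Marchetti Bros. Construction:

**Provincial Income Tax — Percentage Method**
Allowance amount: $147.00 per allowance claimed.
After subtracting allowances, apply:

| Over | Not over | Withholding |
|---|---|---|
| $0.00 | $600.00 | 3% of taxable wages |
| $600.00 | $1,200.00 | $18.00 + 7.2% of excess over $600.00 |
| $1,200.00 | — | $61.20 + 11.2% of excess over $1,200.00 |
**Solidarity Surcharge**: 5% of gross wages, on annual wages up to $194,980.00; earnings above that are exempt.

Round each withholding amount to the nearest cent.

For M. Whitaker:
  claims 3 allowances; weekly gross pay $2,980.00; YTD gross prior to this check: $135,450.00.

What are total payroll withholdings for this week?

Provincial Income Tax: taxable = $2,980.00 − 3×$147.00 = $2,539.00
  $61.20 + 11.2% × ($2,539.00 − $1,200.00) = $61.20 + 11.2% × $1,339.00 = $211.17
Solidarity Surcharge: 5% × $2,980.00 = $149.00
Total: $211.17 + $149.00 = $360.17

$360.17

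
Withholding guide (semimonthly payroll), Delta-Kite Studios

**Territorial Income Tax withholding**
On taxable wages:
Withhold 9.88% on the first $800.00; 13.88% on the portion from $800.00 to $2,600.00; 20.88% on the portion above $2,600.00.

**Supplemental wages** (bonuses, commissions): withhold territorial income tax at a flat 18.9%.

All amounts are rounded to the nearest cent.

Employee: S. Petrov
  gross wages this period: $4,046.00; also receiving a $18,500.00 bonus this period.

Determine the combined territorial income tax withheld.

$4,127.30

Territorial Income Tax: taxable = $4,046.00
  $328.88 + 20.88% × ($4,046.00 − $2,600.00) = $328.88 + 20.88% × $1,446.00 = $630.80
Supplemental (18.9% flat on bonus): 18.9% × $18,500.00 = $3,496.50
Total territorial income tax: $630.80 + $3,496.50 = $4,127.30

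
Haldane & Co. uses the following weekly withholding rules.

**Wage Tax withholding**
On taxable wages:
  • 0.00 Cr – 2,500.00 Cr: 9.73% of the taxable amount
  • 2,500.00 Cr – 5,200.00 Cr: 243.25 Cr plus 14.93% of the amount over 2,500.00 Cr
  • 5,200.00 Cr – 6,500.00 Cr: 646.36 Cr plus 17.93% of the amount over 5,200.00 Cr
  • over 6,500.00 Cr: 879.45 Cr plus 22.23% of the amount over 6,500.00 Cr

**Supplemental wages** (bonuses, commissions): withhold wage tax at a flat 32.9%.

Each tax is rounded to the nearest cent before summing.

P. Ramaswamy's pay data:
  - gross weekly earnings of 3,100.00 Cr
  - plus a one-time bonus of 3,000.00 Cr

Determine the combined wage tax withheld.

Wage Tax: taxable = 3,100.00 Cr
  243.25 Cr + 14.93% × (3,100.00 Cr − 2,500.00 Cr) = 243.25 Cr + 14.93% × 600.00 Cr = 332.83 Cr
Supplemental (32.9% flat on bonus): 32.9% × 3,000.00 Cr = 987.00 Cr
Total wage tax: 332.83 Cr + 987.00 Cr = 1,319.83 Cr

1,319.83 Cr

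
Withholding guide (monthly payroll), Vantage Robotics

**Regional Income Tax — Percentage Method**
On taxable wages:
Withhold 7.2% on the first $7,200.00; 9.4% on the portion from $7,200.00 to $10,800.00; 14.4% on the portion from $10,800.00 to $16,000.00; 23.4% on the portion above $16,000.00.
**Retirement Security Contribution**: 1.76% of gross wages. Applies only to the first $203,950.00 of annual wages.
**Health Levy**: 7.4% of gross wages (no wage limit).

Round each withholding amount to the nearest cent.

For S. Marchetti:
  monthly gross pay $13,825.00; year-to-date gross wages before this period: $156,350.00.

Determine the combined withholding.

$2,558.77

Regional Income Tax: taxable = $13,825.00
  $856.80 + 14.4% × ($13,825.00 − $10,800.00) = $856.80 + 14.4% × $3,025.00 = $1,292.40
Retirement Security Contribution: 1.76% × $13,825.00 = $243.32
Health Levy: 7.4% × $13,825.00 = $1,023.05
Total: $1,292.40 + $243.32 + $1,023.05 = $2,558.77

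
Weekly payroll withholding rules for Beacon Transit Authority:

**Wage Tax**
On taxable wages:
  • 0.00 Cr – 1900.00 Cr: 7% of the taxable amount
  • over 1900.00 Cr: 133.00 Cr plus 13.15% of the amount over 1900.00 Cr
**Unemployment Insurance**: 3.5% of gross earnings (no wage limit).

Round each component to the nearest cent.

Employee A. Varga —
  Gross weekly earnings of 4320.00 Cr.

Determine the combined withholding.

Wage Tax: taxable = 4320.00 Cr
  133.00 Cr + 13.15% × (4320.00 Cr − 1900.00 Cr) = 133.00 Cr + 13.15% × 2420.00 Cr = 451.23 Cr
Unemployment Insurance: 3.5% × 4320.00 Cr = 151.20 Cr
Total: 451.23 Cr + 151.20 Cr = 602.43 Cr

602.43 Cr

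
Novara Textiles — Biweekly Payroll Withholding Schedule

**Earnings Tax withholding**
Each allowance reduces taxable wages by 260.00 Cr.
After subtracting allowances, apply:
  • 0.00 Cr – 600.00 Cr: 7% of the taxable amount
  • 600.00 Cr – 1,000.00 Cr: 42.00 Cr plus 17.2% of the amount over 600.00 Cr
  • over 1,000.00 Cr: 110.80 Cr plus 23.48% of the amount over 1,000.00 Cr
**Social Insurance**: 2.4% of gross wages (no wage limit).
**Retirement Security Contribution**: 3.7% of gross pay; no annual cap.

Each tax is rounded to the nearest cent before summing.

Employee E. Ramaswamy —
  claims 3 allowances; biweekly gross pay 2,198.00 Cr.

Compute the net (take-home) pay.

1,854.97 Cr

Earnings Tax: taxable = 2,198.00 Cr − 3×260.00 Cr = 1,418.00 Cr
  110.80 Cr + 23.48% × (1,418.00 Cr − 1,000.00 Cr) = 110.80 Cr + 23.48% × 418.00 Cr = 208.95 Cr
Social Insurance: 2.4% × 2,198.00 Cr = 52.75 Cr
Retirement Security Contribution: 3.7% × 2,198.00 Cr = 81.33 Cr
Total withheld: 208.95 Cr + 52.75 Cr + 81.33 Cr = 343.03 Cr
Net pay: 2,198.00 Cr − 343.03 Cr = 1,854.97 Cr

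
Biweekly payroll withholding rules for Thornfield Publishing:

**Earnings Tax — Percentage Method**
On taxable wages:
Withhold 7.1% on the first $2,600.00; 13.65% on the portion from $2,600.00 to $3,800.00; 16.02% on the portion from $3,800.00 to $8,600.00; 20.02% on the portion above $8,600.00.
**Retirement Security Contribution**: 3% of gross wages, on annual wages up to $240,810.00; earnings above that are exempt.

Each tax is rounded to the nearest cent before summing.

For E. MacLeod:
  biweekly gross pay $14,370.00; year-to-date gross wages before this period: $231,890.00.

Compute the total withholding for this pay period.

$2,540.11

Earnings Tax: taxable = $14,370.00
  $1,117.36 + 20.02% × ($14,370.00 − $8,600.00) = $1,117.36 + 20.02% × $5,770.00 = $2,272.51
Retirement Security Contribution: cap $240,810.00 − YTD $231,890.00 = $8,920.00 subject; 3% × $8,920.00 = $267.60
Total: $2,272.51 + $267.60 = $2,540.11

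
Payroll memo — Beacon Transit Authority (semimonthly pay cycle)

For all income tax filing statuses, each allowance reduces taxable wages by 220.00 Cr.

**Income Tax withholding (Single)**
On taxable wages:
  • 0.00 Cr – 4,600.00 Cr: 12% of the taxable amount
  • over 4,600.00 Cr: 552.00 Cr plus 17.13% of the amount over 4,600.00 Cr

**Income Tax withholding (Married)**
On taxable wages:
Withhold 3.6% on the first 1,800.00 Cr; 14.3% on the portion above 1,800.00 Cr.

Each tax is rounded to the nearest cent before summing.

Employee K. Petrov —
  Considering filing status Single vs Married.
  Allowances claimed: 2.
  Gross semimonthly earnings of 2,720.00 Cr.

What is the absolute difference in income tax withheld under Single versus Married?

Income Tax (Single): taxable = 2,720.00 Cr − 2×220.00 Cr = 2,280.00 Cr
  12% × 2,280.00 Cr = 273.60 Cr
Income Tax (Married): taxable = 2,720.00 Cr − 2×220.00 Cr = 2,280.00 Cr
  64.80 Cr + 14.3% × (2,280.00 Cr − 1,800.00 Cr) = 64.80 Cr + 14.3% × 480.00 Cr = 133.44 Cr
Difference: |273.60 Cr − 133.44 Cr| = 140.16 Cr (higher under Single)

140.16 Cr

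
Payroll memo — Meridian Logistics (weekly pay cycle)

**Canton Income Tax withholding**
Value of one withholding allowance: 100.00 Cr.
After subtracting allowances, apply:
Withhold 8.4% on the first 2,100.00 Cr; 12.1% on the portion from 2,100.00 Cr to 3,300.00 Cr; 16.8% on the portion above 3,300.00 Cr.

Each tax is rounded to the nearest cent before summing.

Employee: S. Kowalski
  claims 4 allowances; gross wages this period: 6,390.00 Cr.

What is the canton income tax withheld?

773.52 Cr

Canton Income Tax: taxable = 6,390.00 Cr − 4×100.00 Cr = 5,990.00 Cr
  321.60 Cr + 16.8% × (5,990.00 Cr − 3,300.00 Cr) = 321.60 Cr + 16.8% × 2,690.00 Cr = 773.52 Cr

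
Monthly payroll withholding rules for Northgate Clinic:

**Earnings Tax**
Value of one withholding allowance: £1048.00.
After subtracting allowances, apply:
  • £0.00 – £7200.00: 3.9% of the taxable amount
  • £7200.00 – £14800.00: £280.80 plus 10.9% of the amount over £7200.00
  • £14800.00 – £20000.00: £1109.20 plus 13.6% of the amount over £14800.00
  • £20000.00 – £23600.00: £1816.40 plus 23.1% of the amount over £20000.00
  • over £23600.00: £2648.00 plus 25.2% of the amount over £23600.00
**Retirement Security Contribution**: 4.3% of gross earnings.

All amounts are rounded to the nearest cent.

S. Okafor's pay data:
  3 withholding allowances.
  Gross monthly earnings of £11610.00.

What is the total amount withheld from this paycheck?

Earnings Tax: taxable = £11610.00 − 3×£1048.00 = £8466.00
  £280.80 + 10.9% × (£8466.00 − £7200.00) = £280.80 + 10.9% × £1266.00 = £418.79
Retirement Security Contribution: 4.3% × £11610.00 = £499.23
Total: £418.79 + £499.23 = £918.02

£918.02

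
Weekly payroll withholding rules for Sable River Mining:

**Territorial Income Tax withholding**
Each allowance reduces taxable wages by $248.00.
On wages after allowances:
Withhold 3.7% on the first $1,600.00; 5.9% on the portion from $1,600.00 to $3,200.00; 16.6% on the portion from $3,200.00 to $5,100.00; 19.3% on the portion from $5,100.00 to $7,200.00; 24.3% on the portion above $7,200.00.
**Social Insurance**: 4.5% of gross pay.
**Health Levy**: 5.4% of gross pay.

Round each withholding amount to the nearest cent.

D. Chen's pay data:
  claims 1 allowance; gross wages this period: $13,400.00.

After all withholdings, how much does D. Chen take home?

Territorial Income Tax: taxable = $13,400.00 − 1×$248.00 = $13,152.00
  $874.30 + 24.3% × ($13,152.00 − $7,200.00) = $874.30 + 24.3% × $5,952.00 = $2,320.64
Social Insurance: 4.5% × $13,400.00 = $603.00
Health Levy: 5.4% × $13,400.00 = $723.60
Total withheld: $2,320.64 + $603.00 + $723.60 = $3,647.24
Net pay: $13,400.00 − $3,647.24 = $9,752.76

$9,752.76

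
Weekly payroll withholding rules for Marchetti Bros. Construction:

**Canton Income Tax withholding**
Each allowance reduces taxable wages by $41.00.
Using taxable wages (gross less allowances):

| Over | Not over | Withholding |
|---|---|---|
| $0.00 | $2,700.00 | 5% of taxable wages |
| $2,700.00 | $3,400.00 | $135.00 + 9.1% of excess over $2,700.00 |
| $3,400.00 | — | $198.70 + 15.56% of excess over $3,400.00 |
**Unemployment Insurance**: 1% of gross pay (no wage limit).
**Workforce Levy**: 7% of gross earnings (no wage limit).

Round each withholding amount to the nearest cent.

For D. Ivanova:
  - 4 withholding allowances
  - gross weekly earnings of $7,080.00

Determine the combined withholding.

$1,312.19

Canton Income Tax: taxable = $7,080.00 − 4×$41.00 = $6,916.00
  $198.70 + 15.56% × ($6,916.00 − $3,400.00) = $198.70 + 15.56% × $3,516.00 = $745.79
Unemployment Insurance: 1% × $7,080.00 = $70.80
Workforce Levy: 7% × $7,080.00 = $495.60
Total: $745.79 + $70.80 + $495.60 = $1,312.19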